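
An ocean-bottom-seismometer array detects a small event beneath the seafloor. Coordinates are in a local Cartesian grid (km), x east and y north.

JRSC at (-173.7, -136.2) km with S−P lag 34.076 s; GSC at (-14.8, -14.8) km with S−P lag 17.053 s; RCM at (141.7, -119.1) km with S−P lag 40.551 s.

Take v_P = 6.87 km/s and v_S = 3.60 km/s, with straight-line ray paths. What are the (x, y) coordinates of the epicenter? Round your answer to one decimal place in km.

(-72.2, 100.7)

Distance from S−P lag: d = Δt · v_P v_S / (v_P − v_S) = Δt · (6.87·3.60)/(6.87−3.60) ≈ 7.5633·Δt.
So d_JRSC = 257.73, d_GSC = 128.98, d_RCM = 306.70 km.
Circle about each station: (x + 173.7)² + (y + 136.2)² = 257.73²; (x + 14.8)² + (y + 14.8)² = 128.98²; (x − 141.7)² + (y + 119.1)² = 306.70².
Subtracting the JRSC equation from the GSC and RCM equations removes the quadratic terms:
317.8 x + 242.8 y = 1504.86
630.8 x + 34.2 y = -42098.57
Solving the 2×2 system: x ≈ -72.2, y ≈ 100.7 km.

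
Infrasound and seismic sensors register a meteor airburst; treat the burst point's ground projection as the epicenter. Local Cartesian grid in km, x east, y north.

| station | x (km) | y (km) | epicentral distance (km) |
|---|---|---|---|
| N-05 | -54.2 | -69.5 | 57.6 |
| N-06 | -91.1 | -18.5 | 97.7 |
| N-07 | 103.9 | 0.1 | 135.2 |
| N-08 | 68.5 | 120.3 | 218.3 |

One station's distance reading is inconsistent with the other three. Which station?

N-06

Solve using three stations at a time. Using N-05, N-07, N-08 (subtract circle equations pairwise → linear system) gives (x, y) ≈ (0.6, -87.2).
Distances from that point to each station vs reported:
  N-05: calculated 57.6 vs reported 57.6 → residual 0.0 km
  N-06: calculated 114.6 vs reported 97.7 → residual 16.9 km
  N-07: calculated 135.2 vs reported 135.2 → residual 0.0 km
  N-08: calculated 218.3 vs reported 218.3 → residual 0.0 km
N-05, N-07, N-08 are mutually consistent (residuals ≈ 0); N-06 is off by 16.9 km.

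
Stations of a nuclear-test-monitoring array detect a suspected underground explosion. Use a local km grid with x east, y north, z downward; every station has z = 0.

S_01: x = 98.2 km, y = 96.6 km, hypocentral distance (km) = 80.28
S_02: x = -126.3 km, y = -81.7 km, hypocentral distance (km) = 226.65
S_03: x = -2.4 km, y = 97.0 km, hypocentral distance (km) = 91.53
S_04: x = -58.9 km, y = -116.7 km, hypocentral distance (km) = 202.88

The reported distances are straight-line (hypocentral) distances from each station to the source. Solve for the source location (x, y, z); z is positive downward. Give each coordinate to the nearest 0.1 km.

(57.3, 43.6, 44.3)

Each station gives a sphere (x−x_i)² + (y−y_i)² + z² = d_i² (stations at z=0).
Subtracting the S_01 sphere from S_02 and S_03: z² cancels, leaving linear equations in x and y:
-449.0 x − 356.6 y = -41273.56
-201.2 x + 0.8 y = -11492.90
Solving: x ≈ 57.295, y ≈ 43.601 km (keep extra digits for the depth step; rounded: 57.3, 43.6).
Then from the S_01 sphere: z² = 80.28² − (x − 98.2)² − (y − 96.6)² with x = 57.295, y = 43.601, so z ≈ 44.303 ≈ 44.3 km.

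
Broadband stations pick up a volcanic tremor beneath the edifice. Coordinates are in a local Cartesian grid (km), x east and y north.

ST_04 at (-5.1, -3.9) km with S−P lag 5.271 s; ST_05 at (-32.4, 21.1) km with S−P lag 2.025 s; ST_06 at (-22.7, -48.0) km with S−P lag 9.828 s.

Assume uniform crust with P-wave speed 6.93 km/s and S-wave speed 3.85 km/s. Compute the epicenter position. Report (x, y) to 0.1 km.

(-25.2, 37.1)

Distance from S−P lag: d = Δt · v_P v_S / (v_P − v_S) = Δt · (6.93·3.85)/(6.93−3.85) ≈ 8.6625·Δt.
So d_ST_04 = 45.66, d_ST_05 = 17.54, d_ST_06 = 85.14 km.
Circle about each station: (x + 5.1)² + (y + 3.9)² = 45.66²; (x + 32.4)² + (y − 21.1)² = 17.54²; (x + 22.7)² + (y + 48.0)² = 85.14².
Subtracting the ST_04 equation from the ST_05 and ST_06 equations removes the quadratic terms:
-54.6 x + 50.0 y = 3230.93
-35.2 x − 88.2 y = -2385.91
Solving the 2×2 system: x ≈ -25.2, y ≈ 37.1 km.
Check against ST_04 (with the unrounded x, y): √((x + 5.1)²+(y + 3.9)²) = 45.67 ≈ 45.66 km. ✓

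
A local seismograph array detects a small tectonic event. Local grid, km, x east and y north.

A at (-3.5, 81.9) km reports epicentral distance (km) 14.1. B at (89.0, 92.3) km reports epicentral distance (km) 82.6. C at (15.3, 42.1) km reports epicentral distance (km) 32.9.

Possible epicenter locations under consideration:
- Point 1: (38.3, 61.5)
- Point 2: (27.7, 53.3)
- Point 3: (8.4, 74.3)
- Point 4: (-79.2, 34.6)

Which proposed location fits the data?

Point 3

For each candidate, compare |candidate − station| to the reported distance:
Point 1: residuals A 32.4, B 23.3, C 2.8 → max 32.4 km
Point 2: residuals A 28.2, B 9.9, C 16.2 → max 28.2 km
Point 3: residuals A 0.0, B 0.0, C 0.0 → max 0.0 km
Point 4: residuals A 75.2, B 95.2, C 61.9 → max 95.2 km
Only Point 3 has all residuals ≈ 0.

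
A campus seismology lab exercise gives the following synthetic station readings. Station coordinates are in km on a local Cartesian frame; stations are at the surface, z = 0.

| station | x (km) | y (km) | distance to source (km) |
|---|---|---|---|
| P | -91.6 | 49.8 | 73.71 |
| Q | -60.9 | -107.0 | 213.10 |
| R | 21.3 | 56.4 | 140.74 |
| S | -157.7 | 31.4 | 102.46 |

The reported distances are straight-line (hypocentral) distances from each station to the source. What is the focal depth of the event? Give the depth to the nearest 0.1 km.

z ≈ 58.2 km

Each station gives a sphere (x−x_i)² + (y−y_i)² + z² = d_i² (stations at z=0).
Subtracting the P sphere from Q and R: z² cancels, leaving linear equations in x and y:
61.4 x − 313.6 y = -35691.24
225.8 x + 13.2 y = -21610.53
Solving: x ≈ -101.201, y ≈ 93.997 km (keep extra digits for the depth step; rounded: -101.2, 94.0).
Then from the P sphere: z² = 73.71² − (x + 91.6)² − (y − 49.8)² with x = -101.201, y = 93.997, so z ≈ 58.203 ≈ 58.2 km.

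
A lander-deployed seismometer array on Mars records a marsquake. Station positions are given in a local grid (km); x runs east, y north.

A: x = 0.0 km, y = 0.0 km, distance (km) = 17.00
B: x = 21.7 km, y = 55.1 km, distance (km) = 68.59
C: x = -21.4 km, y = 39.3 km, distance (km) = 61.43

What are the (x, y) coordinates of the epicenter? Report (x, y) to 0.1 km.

11.3 km east, -12.7 km north

Circle about each station: x² + y² = 17.00²; (x − 21.7)² + (y − 55.1)² = 68.59²; (x + 21.4)² + (y − 39.3)² = 61.43².
Subtracting the A equation from the B and C equations removes the quadratic terms:
43.4 x + 110.2 y = -908.69
-42.8 x + 78.6 y = -1482.19
Solving the 2×2 system: x ≈ 11.3, y ≈ -12.7 km.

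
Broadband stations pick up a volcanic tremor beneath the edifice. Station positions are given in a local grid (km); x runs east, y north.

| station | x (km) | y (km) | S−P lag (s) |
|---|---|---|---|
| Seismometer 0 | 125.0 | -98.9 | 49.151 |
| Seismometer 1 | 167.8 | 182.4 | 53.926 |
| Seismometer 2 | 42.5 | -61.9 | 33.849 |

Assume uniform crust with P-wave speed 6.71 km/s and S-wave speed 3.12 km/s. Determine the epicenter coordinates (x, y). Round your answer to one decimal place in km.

Distance from S−P lag: d = Δt · v_P v_S / (v_P − v_S) = Δt · (6.71·3.12)/(6.71−3.12) ≈ 5.8315·Δt.
So d_Seismometer 0 = 286.63, d_Seismometer 1 = 314.47, d_Seismometer 2 = 197.39 km.
Circle about each station: (x − 125.0)² + (y + 98.9)² = 286.63²; (x − 167.8)² + (y − 182.4)² = 314.47²; (x − 42.5)² + (y + 61.9)² = 197.39².
Subtracting the Seismometer 0 equation from the Seismometer 1 and Seismometer 2 equations removes the quadratic terms:
85.6 x + 562.6 y = 19285.77
-165.0 x + 74.0 y = 23425.59
Solving the 2×2 system: x ≈ -118.5, y ≈ 52.3 km.

-118.5 km east, 52.3 km north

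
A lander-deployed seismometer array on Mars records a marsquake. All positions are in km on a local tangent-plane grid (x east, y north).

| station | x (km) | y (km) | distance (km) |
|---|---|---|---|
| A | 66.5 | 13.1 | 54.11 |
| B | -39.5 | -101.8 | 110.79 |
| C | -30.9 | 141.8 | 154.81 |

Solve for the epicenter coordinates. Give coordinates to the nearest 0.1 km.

Circle about each station: (x − 66.5)² + (y − 13.1)² = 54.11²; (x + 39.5)² + (y + 101.8)² = 110.79²; (x + 30.9)² + (y − 141.8)² = 154.81².
Subtracting pairs of circle equations eliminates x²+y² and gives linear equations (the radical axes):
-212.0 x − 229.8 y = -2016.90
-194.8 x + 257.4 y = -4570.05
Solving the 2×2 system: x ≈ 15.8, y ≈ -5.8 km.

15.8 km east, -5.8 km north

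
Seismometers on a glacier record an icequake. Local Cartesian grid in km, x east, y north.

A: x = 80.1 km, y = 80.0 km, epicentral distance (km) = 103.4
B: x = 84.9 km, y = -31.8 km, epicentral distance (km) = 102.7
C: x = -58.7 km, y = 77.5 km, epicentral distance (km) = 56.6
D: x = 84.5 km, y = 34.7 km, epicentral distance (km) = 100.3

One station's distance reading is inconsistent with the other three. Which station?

B

Solve using three stations at a time. Using A, C, D (subtract circle equations pairwise → linear system) gives (x, y) ≈ (-15.6, 40.9).
Distances from that point to each station vs reported:
  A: calculated 103.4 vs reported 103.4 → residual 0.0 km
  B: calculated 124.0 vs reported 102.7 → residual 21.3 km
  C: calculated 56.6 vs reported 56.6 → residual 0.0 km
  D: calculated 100.3 vs reported 100.3 → residual 0.0 km
A, C, D are mutually consistent (residuals ≈ 0); B is off by 21.3 km.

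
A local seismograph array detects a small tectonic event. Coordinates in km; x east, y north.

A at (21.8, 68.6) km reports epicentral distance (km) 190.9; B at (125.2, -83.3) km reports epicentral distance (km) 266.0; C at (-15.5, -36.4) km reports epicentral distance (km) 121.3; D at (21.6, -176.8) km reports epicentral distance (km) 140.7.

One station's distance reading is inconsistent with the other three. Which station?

D

Solve using three stations at a time. Using A, B, C (subtract circle equations pairwise → linear system) gives (x, y) ≈ (-136.9, -37.6).
Distances from that point to each station vs reported:
  A: calculated 191.0 vs reported 190.9 → residual 0.1 km
  B: calculated 266.0 vs reported 266.0 → residual 0.0 km
  C: calculated 121.4 vs reported 121.3 → residual 0.1 km
  D: calculated 210.9 vs reported 140.7 → residual 70.2 km
A, B, C are mutually consistent (residuals ≈ 0); D is off by 70.2 km.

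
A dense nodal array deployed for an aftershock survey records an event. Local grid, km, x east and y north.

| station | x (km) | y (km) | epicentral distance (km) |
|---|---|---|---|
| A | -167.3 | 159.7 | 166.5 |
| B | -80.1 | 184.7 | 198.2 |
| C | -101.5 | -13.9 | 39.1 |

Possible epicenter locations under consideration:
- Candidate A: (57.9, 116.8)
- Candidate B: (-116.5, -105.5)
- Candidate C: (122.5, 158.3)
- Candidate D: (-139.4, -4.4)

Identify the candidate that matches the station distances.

For each candidate, compare |candidate − station| to the reported distance:
Candidate A: residuals A 62.7, B 44.4, C 167.0 → max 167.0 km
Candidate B: residuals A 103.5, B 94.3, C 53.7 → max 103.5 km
Candidate C: residuals A 123.3, B 6.1, C 243.4 → max 243.4 km
Candidate D: residuals A 0.0, B 0.0, C 0.0 → max 0.0 km
Only Candidate D has all residuals ≈ 0.

Candidate D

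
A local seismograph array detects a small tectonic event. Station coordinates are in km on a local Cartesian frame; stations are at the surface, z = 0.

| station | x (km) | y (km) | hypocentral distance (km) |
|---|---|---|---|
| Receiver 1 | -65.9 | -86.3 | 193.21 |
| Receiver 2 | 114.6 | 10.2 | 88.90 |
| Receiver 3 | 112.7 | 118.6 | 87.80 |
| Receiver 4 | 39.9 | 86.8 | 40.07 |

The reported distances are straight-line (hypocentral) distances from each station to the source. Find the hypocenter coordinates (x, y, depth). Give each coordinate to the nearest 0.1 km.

x ≈ 51.2 km, y ≈ 64.2 km, depth ≈ 31.1 km

Each station gives a sphere (x−x_i)² + (y−y_i)² + z² = d_i² (stations at z=0).
Subtracting the Receiver 1 sphere from Receiver 2 and Receiver 3: z² cancels, leaving linear equations in x and y:
361.0 x + 193.0 y = 30873.59
357.2 x + 409.8 y = 44598.01
Solving: x ≈ 51.198, y ≈ 64.202 km (keep extra digits for the depth step; rounded: 51.2, 64.2).
Then from the Receiver 1 sphere: z² = 193.21² − (x + 65.9)² − (y + 86.3)² with x = 51.198, y = 64.202, so z ≈ 31.102 ≈ 31.1 km.
Check against Receiver 4 (with the unrounded solution): distance 40.07 ≈ 40.07 km. ✓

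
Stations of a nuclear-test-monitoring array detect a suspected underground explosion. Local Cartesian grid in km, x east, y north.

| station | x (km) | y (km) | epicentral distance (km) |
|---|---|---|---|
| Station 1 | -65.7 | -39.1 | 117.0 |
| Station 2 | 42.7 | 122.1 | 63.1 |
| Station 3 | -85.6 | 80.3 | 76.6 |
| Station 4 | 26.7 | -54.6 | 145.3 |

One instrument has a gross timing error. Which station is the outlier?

Solve using three stations at a time. Using Station 2, Station 3, Station 4 (subtract circle equations pairwise → linear system) gives (x, y) ≈ (-9.2, 86.2).
Distances from that point to each station vs reported:
  Station 1: calculated 137.4 vs reported 117.0 → residual 20.4 km
  Station 2: calculated 63.1 vs reported 63.1 → residual 0.0 km
  Station 3: calculated 76.6 vs reported 76.6 → residual 0.0 km
  Station 4: calculated 145.3 vs reported 145.3 → residual 0.0 km
Station 2, Station 3, Station 4 are mutually consistent (residuals ≈ 0); Station 1 is off by 20.4 km.

Station 1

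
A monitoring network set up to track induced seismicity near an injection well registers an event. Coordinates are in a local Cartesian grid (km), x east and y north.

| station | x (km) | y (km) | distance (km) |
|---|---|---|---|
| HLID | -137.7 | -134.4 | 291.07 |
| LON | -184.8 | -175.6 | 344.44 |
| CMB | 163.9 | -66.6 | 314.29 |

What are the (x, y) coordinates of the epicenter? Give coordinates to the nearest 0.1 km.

(-66.0, 147.7)

Circle about each station: (x + 137.7)² + (y + 134.4)² = 291.07²; (x + 184.8)² + (y + 175.6)² = 344.44²; (x − 163.9)² + (y + 66.6)² = 314.29².
Subtracting pairs of circle equations eliminates x²+y² and gives linear equations (the radical axes):
-94.2 x − 82.4 y = -5955.42
603.2 x + 135.6 y = -19782.34
Solving the 2×2 system: x ≈ -66.0, y ≈ 147.7 km.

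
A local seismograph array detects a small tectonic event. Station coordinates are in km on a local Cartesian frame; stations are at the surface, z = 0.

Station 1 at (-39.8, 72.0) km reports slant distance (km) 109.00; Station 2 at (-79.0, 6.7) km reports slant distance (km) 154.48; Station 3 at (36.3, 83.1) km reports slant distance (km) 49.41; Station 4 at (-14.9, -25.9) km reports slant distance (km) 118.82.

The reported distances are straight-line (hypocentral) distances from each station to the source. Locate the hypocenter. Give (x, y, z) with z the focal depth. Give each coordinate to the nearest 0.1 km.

Each station gives a sphere (x−x_i)² + (y−y_i)² + z² = d_i² (stations at z=0).
Subtracting the Station 1 sphere from Station 2 and Station 3: z² cancels, leaving linear equations in x and y:
-78.4 x − 130.6 y = -12465.22
152.2 x + 22.2 y = 10894.91
Solving: x ≈ 63.194, y ≈ 57.510 km (keep extra digits for the depth step; rounded: 63.2, 57.5).
Then from the Station 1 sphere: z² = 109.00² − (x + 39.8)² − (y − 72.0)² with x = 63.194, y = 57.510, so z ≈ 32.608 ≈ 32.6 km.

(63.2, 57.5, 32.6)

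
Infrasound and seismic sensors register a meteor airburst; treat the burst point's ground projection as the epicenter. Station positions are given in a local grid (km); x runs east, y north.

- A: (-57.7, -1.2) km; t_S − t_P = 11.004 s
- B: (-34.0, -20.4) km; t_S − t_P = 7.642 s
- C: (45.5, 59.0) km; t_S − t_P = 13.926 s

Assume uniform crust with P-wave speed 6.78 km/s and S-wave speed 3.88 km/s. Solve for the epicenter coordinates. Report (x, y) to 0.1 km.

19.4 km east, -64.6 km north

Distance from S−P lag: d = Δt · v_P v_S / (v_P − v_S) = Δt · (6.78·3.88)/(6.78−3.88) ≈ 9.0712·Δt.
So d_A = 99.82, d_B = 69.32, d_C = 126.33 km.
Circle about each station: (x + 57.7)² + (y + 1.2)² = 99.82²; (x + 34.0)² + (y + 20.4)² = 69.32²; (x − 45.5)² + (y − 59.0)² = 126.33².
Subtracting the A equation from the B and C equations removes the quadratic terms:
47.4 x − 38.4 y = 3400.20
206.4 x + 120.4 y = -3774.72
Solving the 2×2 system: x ≈ 19.4, y ≈ -64.6 km.
Check against A (with the unrounded x, y): √((x + 57.7)²+(y + 1.2)²) = 99.82 ≈ 99.82 km. ✓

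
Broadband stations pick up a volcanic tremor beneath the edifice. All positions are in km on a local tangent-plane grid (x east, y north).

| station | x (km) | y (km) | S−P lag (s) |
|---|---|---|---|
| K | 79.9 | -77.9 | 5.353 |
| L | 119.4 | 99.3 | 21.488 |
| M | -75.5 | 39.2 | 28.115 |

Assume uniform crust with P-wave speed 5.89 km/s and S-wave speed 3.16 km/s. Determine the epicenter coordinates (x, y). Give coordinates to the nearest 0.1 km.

96.5 km east, -45.4 km north

Distance from S−P lag: d = Δt · v_P v_S / (v_P − v_S) = Δt · (5.89·3.16)/(5.89−3.16) ≈ 6.8177·Δt.
So d_K = 36.50, d_L = 146.50, d_M = 191.68 km.
Circle about each station: (x − 79.9)² + (y + 77.9)² = 36.50²; (x − 119.4)² + (y − 99.3)² = 146.50²; (x + 75.5)² + (y − 39.2)² = 191.68².
Subtracting pairs of circle equations eliminates x²+y² and gives linear equations (the radical axes):
79.0 x + 354.4 y = -8465.57
-310.8 x + 234.2 y = -40624.50
Solving the 2×2 system: x ≈ 96.5, y ≈ -45.4 km.
Check against K (with the unrounded x, y): √((x − 79.9)²+(y + 77.9)²) = 36.50 ≈ 36.50 km. ✓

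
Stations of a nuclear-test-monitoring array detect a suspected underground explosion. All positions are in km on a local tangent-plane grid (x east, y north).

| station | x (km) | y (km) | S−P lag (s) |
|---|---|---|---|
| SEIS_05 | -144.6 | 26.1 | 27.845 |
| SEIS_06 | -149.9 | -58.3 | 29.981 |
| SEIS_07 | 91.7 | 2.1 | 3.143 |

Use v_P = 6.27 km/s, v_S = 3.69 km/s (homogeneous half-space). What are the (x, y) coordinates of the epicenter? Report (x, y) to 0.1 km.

x ≈ 105.1 km, y ≈ 26.9 km

Distance from S−P lag: d = Δt · v_P v_S / (v_P − v_S) = Δt · (6.27·3.69)/(6.27−3.69) ≈ 8.9676·Δt.
So d_SEIS_05 = 249.70, d_SEIS_06 = 268.86, d_SEIS_07 = 28.19 km.
Circle about each station: (x + 144.6)² + (y − 26.1)² = 249.70²; (x + 149.9)² + (y + 58.3)² = 268.86²; (x − 91.7)² + (y − 2.1)² = 28.19².
Subtracting pairs of circle equations eliminates x²+y² and gives linear equations (the radical axes):
-10.6 x − 168.8 y = -5657.08
472.6 x − 48.0 y = 48378.34
Solving the 2×2 system: x ≈ 105.1, y ≈ 26.9 km.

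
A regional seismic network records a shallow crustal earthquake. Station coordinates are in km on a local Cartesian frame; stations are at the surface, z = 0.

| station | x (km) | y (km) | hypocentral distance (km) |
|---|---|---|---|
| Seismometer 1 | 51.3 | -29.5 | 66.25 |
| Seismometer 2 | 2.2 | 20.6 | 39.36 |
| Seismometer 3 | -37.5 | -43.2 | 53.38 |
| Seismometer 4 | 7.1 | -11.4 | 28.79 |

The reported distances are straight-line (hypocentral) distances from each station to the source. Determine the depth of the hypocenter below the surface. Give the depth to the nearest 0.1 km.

Each station gives a sphere (x−x_i)² + (y−y_i)² + z² = d_i² (stations at z=0).
Subtracting the Seismometer 1 sphere from Seismometer 2 and Seismometer 3: z² cancels, leaving linear equations in x and y:
-98.2 x + 100.2 y = -232.89
-177.6 x − 27.4 y = 1310.19
Solving: x ≈ -6.097, y ≈ -8.299 km (keep extra digits for the depth step; rounded: -6.1, -8.3).
Then from the Seismometer 1 sphere: z² = 66.25² − (x − 51.3)² − (y + 29.5)² with x = -6.097, y = -8.299, so z ≈ 25.400 ≈ 25.4 km.
Check against Seismometer 4 (with the unrounded solution): distance 28.79 ≈ 28.79 km. ✓

depth ≈ 25.4 km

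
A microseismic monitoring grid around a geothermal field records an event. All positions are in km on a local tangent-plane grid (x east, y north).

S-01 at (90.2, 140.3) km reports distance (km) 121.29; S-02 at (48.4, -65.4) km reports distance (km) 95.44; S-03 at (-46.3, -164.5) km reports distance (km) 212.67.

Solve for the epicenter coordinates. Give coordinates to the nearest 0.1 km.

x ≈ 40.4 km, y ≈ 29.7 km

Circle about each station: (x − 90.2)² + (y − 140.3)² = 121.29²; (x − 48.4)² + (y + 65.4)² = 95.44²; (x + 46.3)² + (y + 164.5)² = 212.67².
Subtracting the S-01 equation from the S-02 and S-03 equations removes the quadratic terms:
-83.6 x − 411.4 y = -15597.94
-273.0 x − 609.6 y = -29133.45
Solving the 2×2 system: x ≈ 40.4, y ≈ 29.7 km.
Check against S-01 (with the unrounded x, y): √((x − 90.2)²+(y − 140.3)²) = 121.30 ≈ 121.29 km. ✓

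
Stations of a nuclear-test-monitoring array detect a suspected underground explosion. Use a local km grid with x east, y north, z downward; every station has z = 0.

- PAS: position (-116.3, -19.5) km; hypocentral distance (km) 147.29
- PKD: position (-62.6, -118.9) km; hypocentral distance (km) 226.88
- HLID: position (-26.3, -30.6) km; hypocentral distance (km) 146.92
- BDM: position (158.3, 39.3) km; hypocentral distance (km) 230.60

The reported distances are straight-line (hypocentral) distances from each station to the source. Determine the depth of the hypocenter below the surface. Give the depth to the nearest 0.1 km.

z ≈ 62.8 km

Each station gives a sphere (x−x_i)² + (y−y_i)² + z² = d_i² (stations at z=0).
Subtracting the PAS sphere from PKD and HLID: z² cancels, leaving linear equations in x and y:
107.4 x − 198.8 y = -25630.16
180.0 x − 22.2 y = -12169.03
Solving: x ≈ -55.396, y ≈ 98.997 km (keep extra digits for the depth step; rounded: -55.4, 99.0).
Then from the PAS sphere: z² = 147.29² − (x + 116.3)² − (y + 19.5)² with x = -55.396, y = 98.997, so z ≈ 62.797 ≈ 62.8 km.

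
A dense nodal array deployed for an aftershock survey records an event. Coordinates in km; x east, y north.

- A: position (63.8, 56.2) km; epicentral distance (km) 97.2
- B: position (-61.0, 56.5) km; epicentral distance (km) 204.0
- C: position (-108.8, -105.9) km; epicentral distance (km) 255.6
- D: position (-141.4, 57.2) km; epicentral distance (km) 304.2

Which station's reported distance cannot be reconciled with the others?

D

Solve using three stations at a time. Using A, B, C (subtract circle equations pairwise → linear system) gives (x, y) ≈ (130.1, -15.0).
Distances from that point to each station vs reported:
  A: calculated 97.3 vs reported 97.2 → residual 0.1 km
  B: calculated 204.0 vs reported 204.0 → residual 0.0 km
  C: calculated 255.6 vs reported 255.6 → residual 0.0 km
  D: calculated 280.9 vs reported 304.2 → residual 23.3 km
A, B, C are mutually consistent (residuals ≈ 0); D is off by 23.3 km.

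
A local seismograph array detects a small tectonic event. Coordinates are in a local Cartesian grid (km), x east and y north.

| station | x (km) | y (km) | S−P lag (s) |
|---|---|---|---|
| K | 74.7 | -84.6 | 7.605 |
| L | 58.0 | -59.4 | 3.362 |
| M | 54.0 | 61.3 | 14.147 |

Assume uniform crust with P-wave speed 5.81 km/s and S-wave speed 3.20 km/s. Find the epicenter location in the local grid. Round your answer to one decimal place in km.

45.3 km east, -39.1 km north

Distance from S−P lag: d = Δt · v_P v_S / (v_P − v_S) = Δt · (5.81·3.20)/(5.81−3.20) ≈ 7.1234·Δt.
So d_K = 54.17, d_L = 23.95, d_M = 100.77 km.
Circle about each station: (x − 74.7)² + (y + 84.6)² = 54.17²; (x − 58.0)² + (y + 59.4)² = 23.95²; (x − 54.0)² + (y − 61.3)² = 100.77².
Subtracting the K equation from the L and M equations removes the quadratic terms:
-33.4 x + 50.4 y = -3484.10
-41.4 x + 291.8 y = -13283.76
Solving the 2×2 system: x ≈ 45.3, y ≈ -39.1 km.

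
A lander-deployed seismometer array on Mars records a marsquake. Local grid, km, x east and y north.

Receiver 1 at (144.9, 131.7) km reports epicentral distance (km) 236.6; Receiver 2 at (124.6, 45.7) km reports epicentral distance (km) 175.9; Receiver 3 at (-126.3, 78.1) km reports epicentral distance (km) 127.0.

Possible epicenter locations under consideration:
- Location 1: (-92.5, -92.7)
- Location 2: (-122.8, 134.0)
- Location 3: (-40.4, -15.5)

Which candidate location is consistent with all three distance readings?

For each candidate, compare |candidate − station| to the reported distance:
Location 1: residuals Receiver 1 90.1, Receiver 2 81.6, Receiver 3 47.1 → max 90.1 km
Location 2: residuals Receiver 1 31.1, Receiver 2 86.8, Receiver 3 71.0 → max 86.8 km
Location 3: residuals Receiver 1 0.1, Receiver 2 0.1, Receiver 3 0.0 → max 0.1 km
Only Location 3 has all residuals ≈ 0.

Location 3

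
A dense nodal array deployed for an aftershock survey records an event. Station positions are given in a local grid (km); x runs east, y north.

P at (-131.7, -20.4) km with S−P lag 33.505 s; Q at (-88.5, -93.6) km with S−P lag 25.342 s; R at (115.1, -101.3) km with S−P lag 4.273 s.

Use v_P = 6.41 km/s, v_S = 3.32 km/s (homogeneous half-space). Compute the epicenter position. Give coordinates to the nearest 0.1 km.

(86.0, -96.9)

Distance from S−P lag: d = Δt · v_P v_S / (v_P − v_S) = Δt · (6.41·3.32)/(6.41−3.32) ≈ 6.8871·Δt.
So d_P = 230.75, d_Q = 174.53, d_R = 29.43 km.
Circle about each station: (x + 131.7)² + (y + 20.4)² = 230.75²; (x + 88.5)² + (y + 93.6)² = 174.53²; (x − 115.1)² + (y + 101.3)² = 29.43².
Subtracting pairs of circle equations eliminates x²+y² and gives linear equations (the radical axes):
86.4 x − 146.4 y = 21617.00
493.6 x − 161.8 y = 58128.09
Solving the 2×2 system: x ≈ 86.0, y ≈ -96.9 km.
Check against P (with the unrounded x, y): √((x + 131.7)²+(y + 20.4)²) = 230.75 ≈ 230.75 km. ✓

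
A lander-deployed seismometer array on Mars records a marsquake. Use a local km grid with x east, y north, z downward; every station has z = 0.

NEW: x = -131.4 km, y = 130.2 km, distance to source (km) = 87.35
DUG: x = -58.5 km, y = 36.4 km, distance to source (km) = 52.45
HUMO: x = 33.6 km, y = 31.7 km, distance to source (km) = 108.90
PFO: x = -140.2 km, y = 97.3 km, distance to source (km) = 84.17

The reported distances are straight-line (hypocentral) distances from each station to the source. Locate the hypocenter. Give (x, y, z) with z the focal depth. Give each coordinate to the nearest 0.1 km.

(-59.3, 85.0, 19.7)

Each station gives a sphere (x−x_i)² + (y−y_i)² + z² = d_i² (stations at z=0).
Subtracting the NEW sphere from DUG and HUMO: z² cancels, leaving linear equations in x and y:
145.8 x − 187.6 y = -24591.77
330.0 x − 197.0 y = -36313.34
Solving: x ≈ -59.297, y ≈ 85.001 km (keep extra digits for the depth step; rounded: -59.3, 85.0).
Then from the NEW sphere: z² = 87.35² − (x + 131.4)² − (y − 130.2)² with x = -59.297, y = 85.001, so z ≈ 19.704 ≈ 19.7 km.
Check against PFO (with the unrounded solution): distance 84.17 ≈ 84.17 km. ✓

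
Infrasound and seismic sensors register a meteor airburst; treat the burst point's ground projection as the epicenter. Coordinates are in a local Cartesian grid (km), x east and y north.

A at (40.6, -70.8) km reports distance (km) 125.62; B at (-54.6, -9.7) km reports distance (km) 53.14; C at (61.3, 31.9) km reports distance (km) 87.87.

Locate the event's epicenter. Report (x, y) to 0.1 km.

Circle about each station: (x − 40.6)² + (y + 70.8)² = 125.62²; (x + 54.6)² + (y + 9.7)² = 53.14²; (x − 61.3)² + (y − 31.9)² = 87.87².
Subtracting pairs of circle equations eliminates x²+y² and gives linear equations (the radical axes):
-190.4 x + 122.2 y = 9370.77
41.4 x + 205.4 y = 6173.55
Solving the 2×2 system: x ≈ -26.5, y ≈ 35.4 km.

-26.5 km east, 35.4 km north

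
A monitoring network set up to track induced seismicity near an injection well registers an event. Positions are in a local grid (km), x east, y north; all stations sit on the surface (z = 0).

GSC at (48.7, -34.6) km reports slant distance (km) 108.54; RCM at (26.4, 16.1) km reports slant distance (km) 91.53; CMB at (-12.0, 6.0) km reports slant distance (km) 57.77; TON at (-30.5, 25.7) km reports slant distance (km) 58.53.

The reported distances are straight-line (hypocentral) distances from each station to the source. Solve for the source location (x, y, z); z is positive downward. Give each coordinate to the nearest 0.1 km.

x ≈ -51.6 km, y ≈ -14.9 km, depth ≈ 36.5 km

Each station gives a sphere (x−x_i)² + (y−y_i)² + z² = d_i² (stations at z=0).
Subtracting the GSC sphere from RCM and CMB: z² cancels, leaving linear equations in x and y:
-44.6 x + 101.4 y = 790.51
-121.4 x + 81.2 y = 5054.71
Solving: x ≈ -51.604, y ≈ -14.902 km (keep extra digits for the depth step; rounded: -51.6, -14.9).
Then from the GSC sphere: z² = 108.54² − (x − 48.7)² − (y + 34.6)² with x = -51.604, y = -14.902, so z ≈ 36.497 ≈ 36.5 km.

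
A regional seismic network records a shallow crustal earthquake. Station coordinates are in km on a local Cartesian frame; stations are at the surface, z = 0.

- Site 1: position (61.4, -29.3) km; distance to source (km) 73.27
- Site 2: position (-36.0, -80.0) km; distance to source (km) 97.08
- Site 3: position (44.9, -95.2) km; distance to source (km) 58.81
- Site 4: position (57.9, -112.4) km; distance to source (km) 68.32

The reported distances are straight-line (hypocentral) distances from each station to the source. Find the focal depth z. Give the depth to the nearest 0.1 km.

Each station gives a sphere (x−x_i)² + (y−y_i)² + z² = d_i² (stations at z=0).
Subtracting the Site 1 sphere from Site 2 and Site 3: z² cancels, leaving linear equations in x and y:
-194.8 x − 101.4 y = -988.48
-33.0 x − 131.8 y = 8360.48
Solving: x ≈ 43.802, y ≈ -74.400 km (keep extra digits for the depth step; rounded: 43.8, -74.4).
Then from the Site 1 sphere: z² = 73.27² − (x − 61.4)² − (y + 29.3)² with x = 43.802, y = -74.400, so z ≈ 54.998 ≈ 55.0 km.

depth ≈ 55.0 km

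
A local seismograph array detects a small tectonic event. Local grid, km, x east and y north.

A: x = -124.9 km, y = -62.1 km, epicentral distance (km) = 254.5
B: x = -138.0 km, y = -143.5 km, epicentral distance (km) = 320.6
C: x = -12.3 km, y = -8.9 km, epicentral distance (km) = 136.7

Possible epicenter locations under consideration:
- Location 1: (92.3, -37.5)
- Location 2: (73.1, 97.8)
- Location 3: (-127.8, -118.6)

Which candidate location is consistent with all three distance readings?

For each candidate, compare |candidate − station| to the reported distance:
Location 1: residuals A 35.9, B 67.1, C 28.3 → max 67.1 km
Location 2: residuals A 0.0, B 0.0, C 0.0 → max 0.0 km
Location 3: residuals A 197.9, B 293.7, C 22.6 → max 293.7 km
Only Location 2 has all residuals ≈ 0.

Location 2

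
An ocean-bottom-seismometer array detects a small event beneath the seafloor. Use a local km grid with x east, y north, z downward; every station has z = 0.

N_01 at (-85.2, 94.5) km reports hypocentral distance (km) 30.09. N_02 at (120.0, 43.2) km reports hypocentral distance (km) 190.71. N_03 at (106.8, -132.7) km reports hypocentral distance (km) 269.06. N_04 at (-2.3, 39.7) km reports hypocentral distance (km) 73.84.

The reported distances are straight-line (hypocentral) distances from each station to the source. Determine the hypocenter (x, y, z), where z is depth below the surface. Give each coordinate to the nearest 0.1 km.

x ≈ -68.4 km, y ≈ 71.3 km, depth ≈ 9.2 km

Each station gives a sphere (x−x_i)² + (y−y_i)² + z² = d_i² (stations at z=0).
Subtracting the N_01 sphere from N_02 and N_03: z² cancels, leaving linear equations in x and y:
410.4 x − 102.6 y = -35387.95
384.0 x − 454.4 y = -58661.64
Solving: x ≈ -68.406, y ≈ 71.289 km (keep extra digits for the depth step; rounded: -68.4, 71.3).
Then from the N_01 sphere: z² = 30.09² − (x + 85.2)² − (y − 94.5)² with x = -68.406, y = 71.289, so z ≈ 9.199 ≈ 9.2 km.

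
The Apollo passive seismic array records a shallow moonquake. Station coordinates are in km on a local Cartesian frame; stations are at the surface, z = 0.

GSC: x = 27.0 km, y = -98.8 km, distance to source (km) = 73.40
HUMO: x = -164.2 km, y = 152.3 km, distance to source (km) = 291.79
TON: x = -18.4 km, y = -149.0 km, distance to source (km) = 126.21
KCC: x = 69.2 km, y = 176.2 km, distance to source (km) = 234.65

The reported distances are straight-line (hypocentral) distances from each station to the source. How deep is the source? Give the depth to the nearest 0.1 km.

Each station gives a sphere (x−x_i)² + (y−y_i)² + z² = d_i² (stations at z=0).
Subtracting the GSC sphere from HUMO and TON: z² cancels, leaving linear equations in x and y:
-382.4 x + 502.2 y = -40087.35
-90.8 x − 100.4 y = 1507.72
Solving: x ≈ 38.903, y ≈ -50.201 km (keep extra digits for the depth step; rounded: 38.9, -50.2).
Then from the GSC sphere: z² = 73.40² − (x − 27.0)² − (y + 98.8)² with x = 38.903, y = -50.201, so z ≈ 53.703 ≈ 53.7 km.
Check against KCC (with the unrounded solution): distance 234.65 ≈ 234.65 km. ✓

53.7 km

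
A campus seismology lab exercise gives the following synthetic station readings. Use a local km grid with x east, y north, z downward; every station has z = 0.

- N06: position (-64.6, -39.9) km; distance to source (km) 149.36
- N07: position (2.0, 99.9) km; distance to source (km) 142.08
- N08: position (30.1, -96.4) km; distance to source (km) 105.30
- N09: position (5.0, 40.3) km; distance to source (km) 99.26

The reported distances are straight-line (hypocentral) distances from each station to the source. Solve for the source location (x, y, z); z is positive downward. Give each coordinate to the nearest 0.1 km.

Each station gives a sphere (x−x_i)² + (y−y_i)² + z² = d_i² (stations at z=0).
Subtracting the N06 sphere from N07 and N08: z² cancels, leaving linear equations in x and y:
133.2 x + 279.6 y = 6340.52
189.4 x − 113.0 y = 15654.12
Solving: x ≈ 74.894, y ≈ -13.002 km (keep extra digits for the depth step; rounded: 74.9, -13.0).
Then from the N06 sphere: z² = 149.36² − (x + 64.6)² − (y + 39.9)² with x = 74.894, y = -13.002, so z ≈ 46.112 ≈ 46.1 km.
Check against N09 (with the unrounded solution): distance 99.26 ≈ 99.26 km. ✓

x ≈ 74.9 km, y ≈ -13.0 km, depth ≈ 46.1 km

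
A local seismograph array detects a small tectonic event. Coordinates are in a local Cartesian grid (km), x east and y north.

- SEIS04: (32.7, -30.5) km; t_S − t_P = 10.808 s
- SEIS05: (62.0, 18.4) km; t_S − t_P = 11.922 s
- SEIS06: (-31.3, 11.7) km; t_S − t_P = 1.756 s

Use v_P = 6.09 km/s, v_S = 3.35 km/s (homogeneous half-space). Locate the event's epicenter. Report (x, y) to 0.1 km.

Distance from S−P lag: d = Δt · v_P v_S / (v_P − v_S) = Δt · (6.09·3.35)/(6.09−3.35) ≈ 7.4458·Δt.
So d_SEIS04 = 80.47, d_SEIS05 = 88.77, d_SEIS06 = 13.07 km.
Circle about each station: (x − 32.7)² + (y + 30.5)² = 80.47²; (x − 62.0)² + (y − 18.4)² = 88.77²; (x + 31.3)² + (y − 11.7)² = 13.07².
Subtracting the SEIS04 equation from the SEIS05 and SEIS06 equations removes the quadratic terms:
58.6 x + 97.8 y = 778.33
-128.0 x + 84.4 y = 5421.64
Solving the 2×2 system: x ≈ -26.6, y ≈ 23.9 km.

(-26.6, 23.9)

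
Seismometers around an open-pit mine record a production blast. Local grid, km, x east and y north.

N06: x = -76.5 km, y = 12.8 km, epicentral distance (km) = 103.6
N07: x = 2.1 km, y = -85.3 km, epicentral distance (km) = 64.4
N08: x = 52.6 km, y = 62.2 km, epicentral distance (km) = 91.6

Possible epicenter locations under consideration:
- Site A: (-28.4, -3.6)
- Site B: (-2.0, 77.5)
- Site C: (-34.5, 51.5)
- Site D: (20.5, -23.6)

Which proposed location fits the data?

Site D

For each candidate, compare |candidate − station| to the reported distance:
Site A: residuals N06 52.8, N07 22.8, N08 12.8 → max 52.8 km
Site B: residuals N06 4.9, N07 98.5, N08 34.9 → max 98.5 km
Site C: residuals N06 46.5, N07 77.2, N08 3.8 → max 77.2 km
Site D: residuals N06 0.0, N07 0.0, N08 0.0 → max 0.0 km
Only Site D has all residuals ≈ 0.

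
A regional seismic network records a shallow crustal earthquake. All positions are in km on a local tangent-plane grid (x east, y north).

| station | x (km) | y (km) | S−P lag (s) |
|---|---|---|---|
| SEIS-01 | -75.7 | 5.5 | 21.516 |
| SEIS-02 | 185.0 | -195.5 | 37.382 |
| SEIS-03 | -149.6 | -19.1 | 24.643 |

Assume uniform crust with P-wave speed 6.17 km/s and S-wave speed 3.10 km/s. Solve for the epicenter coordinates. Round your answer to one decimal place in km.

Distance from S−P lag: d = Δt · v_P v_S / (v_P − v_S) = Δt · (6.17·3.10)/(6.17−3.10) ≈ 6.2303·Δt.
So d_SEIS-01 = 134.05, d_SEIS-02 = 232.90, d_SEIS-03 = 153.53 km.
Circle about each station: (x + 75.7)² + (y − 5.5)² = 134.05²; (x − 185.0)² + (y + 195.5)² = 232.90²; (x + 149.6)² + (y + 19.1)² = 153.53².
Subtracting pairs of circle equations eliminates x²+y² and gives linear equations (the radical axes):
521.4 x − 402.0 y = 30411.50
-147.8 x − 49.2 y = 11382.17
Solving the 2×2 system: x ≈ -36.2, y ≈ -122.6 km.
Check against SEIS-01 (with the unrounded x, y): √((x + 75.7)²+(y − 5.5)²) = 134.05 ≈ 134.05 km. ✓

(-36.2, -122.6)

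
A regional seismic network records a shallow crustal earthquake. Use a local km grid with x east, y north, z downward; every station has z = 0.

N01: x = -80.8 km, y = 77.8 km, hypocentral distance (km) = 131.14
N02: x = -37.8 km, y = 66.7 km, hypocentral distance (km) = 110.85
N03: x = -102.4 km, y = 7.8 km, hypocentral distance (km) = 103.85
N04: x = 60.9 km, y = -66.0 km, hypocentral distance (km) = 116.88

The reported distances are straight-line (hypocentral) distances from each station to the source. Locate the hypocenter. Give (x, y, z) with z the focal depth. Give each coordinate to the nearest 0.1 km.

Each station gives a sphere (x−x_i)² + (y−y_i)² + z² = d_i² (stations at z=0).
Subtracting the N01 sphere from N02 and N03: z² cancels, leaving linear equations in x and y:
86.0 x − 22.2 y = -1793.77
-43.2 x − 140.0 y = 4378.00
Solving: x ≈ -26.796, y ≈ -23.003 km (keep extra digits for the depth step; rounded: -26.8, -23.0).
Then from the N01 sphere: z² = 131.14² − (x + 80.8)² − (y − 77.8)² with x = -26.796, y = -23.003, so z ≈ 64.187 ≈ 64.2 km.

(-26.8, -23.0, 64.2)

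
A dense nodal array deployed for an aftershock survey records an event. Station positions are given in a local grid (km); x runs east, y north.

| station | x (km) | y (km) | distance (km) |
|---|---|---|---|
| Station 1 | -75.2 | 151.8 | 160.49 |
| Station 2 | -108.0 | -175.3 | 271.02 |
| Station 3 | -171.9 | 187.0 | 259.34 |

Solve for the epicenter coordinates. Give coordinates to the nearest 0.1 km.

46.6 km east, 47.3 km north

Circle about each station: (x + 75.2)² + (y − 151.8)² = 160.49²; (x + 108.0)² + (y + 175.3)² = 271.02²; (x + 171.9)² + (y − 187.0)² = 259.34².
Subtracting pairs of circle equations eliminates x²+y² and gives linear equations (the radical axes):
-65.6 x − 654.2 y = -33998.99
-193.4 x + 70.4 y = -5679.87
Solving the 2×2 system: x ≈ 46.6, y ≈ 47.3 km.
Check against Station 1 (with the unrounded x, y): √((x + 75.2)²+(y − 151.8)²) = 160.48 ≈ 160.49 km. ✓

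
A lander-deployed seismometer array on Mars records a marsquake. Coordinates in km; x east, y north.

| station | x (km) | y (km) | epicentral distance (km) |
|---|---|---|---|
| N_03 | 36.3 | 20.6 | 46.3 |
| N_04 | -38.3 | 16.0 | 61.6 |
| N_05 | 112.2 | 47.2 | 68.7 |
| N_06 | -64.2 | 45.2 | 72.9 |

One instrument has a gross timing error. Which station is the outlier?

Solve using three stations at a time. Using N_03, N_04, N_06 (subtract circle equations pairwise → linear system) gives (x, y) ≈ (7.7, 56.9).
Distances from that point to each station vs reported:
  N_03: calculated 46.2 vs reported 46.3 → residual 0.1 km
  N_04: calculated 61.5 vs reported 61.6 → residual 0.1 km
  N_05: calculated 105.0 vs reported 68.7 → residual 36.3 km
  N_06: calculated 72.8 vs reported 72.9 → residual 0.1 km
N_03, N_04, N_06 are mutually consistent (residuals ≈ 0); N_05 is off by 36.3 km.

N_05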